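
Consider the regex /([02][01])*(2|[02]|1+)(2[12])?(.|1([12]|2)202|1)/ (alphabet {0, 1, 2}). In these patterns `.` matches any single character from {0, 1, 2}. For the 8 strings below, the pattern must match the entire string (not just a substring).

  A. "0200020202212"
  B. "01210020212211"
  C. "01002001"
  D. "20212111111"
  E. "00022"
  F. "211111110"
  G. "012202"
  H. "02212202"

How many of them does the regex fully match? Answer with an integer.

A → no match
B → match
C → match
D → match
E → no match
F → match
G → match
H → match
Total matched: 6

6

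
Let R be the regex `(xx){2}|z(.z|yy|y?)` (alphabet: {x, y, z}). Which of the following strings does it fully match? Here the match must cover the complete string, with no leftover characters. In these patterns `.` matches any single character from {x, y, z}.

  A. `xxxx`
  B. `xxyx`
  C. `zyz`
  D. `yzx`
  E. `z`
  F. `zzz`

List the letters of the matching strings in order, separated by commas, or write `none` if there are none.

A, C, E, F

A → match
B → no match
C → match
D → no match
E → match
F → match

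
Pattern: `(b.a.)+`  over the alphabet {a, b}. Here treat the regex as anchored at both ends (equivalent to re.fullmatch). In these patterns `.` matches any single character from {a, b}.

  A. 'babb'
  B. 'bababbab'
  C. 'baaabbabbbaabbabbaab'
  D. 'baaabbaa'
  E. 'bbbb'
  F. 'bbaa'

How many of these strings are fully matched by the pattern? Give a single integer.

A → no match
B → no match
C → match
D → match
E → no match
F → match
Total matched: 3

3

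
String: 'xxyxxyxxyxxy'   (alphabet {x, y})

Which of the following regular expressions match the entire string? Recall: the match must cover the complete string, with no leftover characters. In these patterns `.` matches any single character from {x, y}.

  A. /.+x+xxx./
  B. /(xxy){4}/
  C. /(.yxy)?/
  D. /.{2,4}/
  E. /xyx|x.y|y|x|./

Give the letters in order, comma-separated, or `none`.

B

A → no match
B → match
C → no match
D → no match
E → no match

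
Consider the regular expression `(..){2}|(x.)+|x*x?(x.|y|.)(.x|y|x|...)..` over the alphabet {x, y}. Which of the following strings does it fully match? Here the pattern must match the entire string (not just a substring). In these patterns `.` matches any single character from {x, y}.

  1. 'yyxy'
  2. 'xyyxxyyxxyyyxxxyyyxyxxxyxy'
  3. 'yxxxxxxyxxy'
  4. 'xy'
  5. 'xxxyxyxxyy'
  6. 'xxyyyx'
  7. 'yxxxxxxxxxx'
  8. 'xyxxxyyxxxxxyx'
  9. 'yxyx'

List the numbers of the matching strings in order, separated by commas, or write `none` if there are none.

1, 4, 6, 9

1 → match
2 → no match
3 → no match
4 → match
5 → no match
6 → match
7 → no match
8 → no match
9 → match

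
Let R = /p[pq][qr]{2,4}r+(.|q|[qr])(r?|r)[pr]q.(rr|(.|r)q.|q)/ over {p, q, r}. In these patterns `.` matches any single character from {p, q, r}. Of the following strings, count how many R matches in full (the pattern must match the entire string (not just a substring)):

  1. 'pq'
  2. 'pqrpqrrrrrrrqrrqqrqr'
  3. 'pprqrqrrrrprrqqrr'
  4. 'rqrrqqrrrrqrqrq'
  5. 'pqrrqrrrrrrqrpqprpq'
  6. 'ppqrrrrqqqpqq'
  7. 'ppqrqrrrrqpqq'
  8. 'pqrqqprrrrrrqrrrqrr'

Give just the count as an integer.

1

1. 'pq' → no match
2 → no match
3 → match
4 → no match — must start with 'p'
5 → no match
6 → no match
7 → no match
8 → no match
Total matched: 1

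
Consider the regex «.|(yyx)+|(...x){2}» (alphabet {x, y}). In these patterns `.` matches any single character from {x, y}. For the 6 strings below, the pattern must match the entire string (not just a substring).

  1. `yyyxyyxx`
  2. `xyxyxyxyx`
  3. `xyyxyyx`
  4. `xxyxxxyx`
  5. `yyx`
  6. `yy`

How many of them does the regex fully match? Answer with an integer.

3

1 → match
2 → no match
3 → no match
4 → match
5 → match
6 → no match
Total matched: 3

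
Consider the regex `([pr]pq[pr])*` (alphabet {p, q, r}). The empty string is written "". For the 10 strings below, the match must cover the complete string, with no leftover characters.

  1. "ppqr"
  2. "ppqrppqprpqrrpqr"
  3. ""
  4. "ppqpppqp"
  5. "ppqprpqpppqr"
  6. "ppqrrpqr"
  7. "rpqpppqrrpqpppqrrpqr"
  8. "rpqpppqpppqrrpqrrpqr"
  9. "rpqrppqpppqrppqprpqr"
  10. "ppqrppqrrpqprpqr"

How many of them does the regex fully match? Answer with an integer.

1. "ppqr" → match
2 → match
3. "" → match
4. "ppqpppqp" → match
5. "ppqprpqpppqr" → match
6. "ppqrrpqr" → match
7 → match
8 → match
9 → match
10 → match
Total matched: 10

10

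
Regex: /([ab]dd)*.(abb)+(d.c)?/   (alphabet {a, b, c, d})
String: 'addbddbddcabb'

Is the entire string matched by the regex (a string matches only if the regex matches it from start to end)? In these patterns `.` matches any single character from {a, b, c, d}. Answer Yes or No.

Yes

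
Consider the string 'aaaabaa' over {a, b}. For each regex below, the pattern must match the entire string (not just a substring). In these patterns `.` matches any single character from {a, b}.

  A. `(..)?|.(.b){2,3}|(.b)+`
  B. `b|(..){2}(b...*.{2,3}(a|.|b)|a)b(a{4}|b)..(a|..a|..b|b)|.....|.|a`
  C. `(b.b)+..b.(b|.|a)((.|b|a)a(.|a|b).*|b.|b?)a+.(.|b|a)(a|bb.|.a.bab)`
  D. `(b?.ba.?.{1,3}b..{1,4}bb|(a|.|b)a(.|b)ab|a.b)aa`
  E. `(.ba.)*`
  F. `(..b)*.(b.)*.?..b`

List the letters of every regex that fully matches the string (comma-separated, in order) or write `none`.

A → no match
B → no match
C → no match — must start with 'b'
D → match
E → no match
F → no match — must end with 'b'

D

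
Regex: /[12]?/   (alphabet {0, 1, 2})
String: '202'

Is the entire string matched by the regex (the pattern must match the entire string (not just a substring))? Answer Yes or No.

No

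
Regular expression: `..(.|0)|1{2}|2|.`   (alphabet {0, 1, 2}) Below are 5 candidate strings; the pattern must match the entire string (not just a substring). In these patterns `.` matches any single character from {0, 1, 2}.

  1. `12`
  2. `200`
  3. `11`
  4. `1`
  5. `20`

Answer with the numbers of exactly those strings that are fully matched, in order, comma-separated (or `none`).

2, 3, 4

1 → no match
2 → match
3 → match
4 → match
5 → no match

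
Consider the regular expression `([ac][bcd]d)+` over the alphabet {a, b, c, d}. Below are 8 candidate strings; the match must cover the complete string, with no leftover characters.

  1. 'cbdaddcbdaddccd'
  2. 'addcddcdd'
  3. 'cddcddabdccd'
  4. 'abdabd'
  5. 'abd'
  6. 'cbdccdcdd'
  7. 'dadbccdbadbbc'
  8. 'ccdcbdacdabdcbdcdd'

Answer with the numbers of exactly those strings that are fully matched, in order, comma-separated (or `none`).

1, 2, 3, 4, 5, 6, 8

1 → match
2 → match
3 → match
4 → match
5 → match
6 → match
7 → no match — must end with 'd'
8 → match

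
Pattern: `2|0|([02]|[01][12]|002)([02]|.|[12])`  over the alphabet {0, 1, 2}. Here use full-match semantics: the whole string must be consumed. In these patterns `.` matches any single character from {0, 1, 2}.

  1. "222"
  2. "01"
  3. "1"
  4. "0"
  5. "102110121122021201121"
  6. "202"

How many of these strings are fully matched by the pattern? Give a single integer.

2

1 → no match
2 → match
3 → no match
4 → match
5 → no match
6 → no match
Total matched: 2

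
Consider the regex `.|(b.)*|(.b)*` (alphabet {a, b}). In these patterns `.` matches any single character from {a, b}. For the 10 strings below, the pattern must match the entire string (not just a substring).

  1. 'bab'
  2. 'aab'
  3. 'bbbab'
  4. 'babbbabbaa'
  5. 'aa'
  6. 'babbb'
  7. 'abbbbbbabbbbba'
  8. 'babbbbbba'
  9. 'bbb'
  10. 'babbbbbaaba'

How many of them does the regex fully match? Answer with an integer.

0

1. 'bab' → no match
2. 'aab' → no match
3. 'bbbab' → no match
4. 'babbbabbaa' → no match
5. 'aa' → no match
6. 'babbb' → no match
7 → no match
8. 'babbbbbba' → no match
9. 'bbb' → no match
10. 'babbbbbaaba' → no match
Total matched: 0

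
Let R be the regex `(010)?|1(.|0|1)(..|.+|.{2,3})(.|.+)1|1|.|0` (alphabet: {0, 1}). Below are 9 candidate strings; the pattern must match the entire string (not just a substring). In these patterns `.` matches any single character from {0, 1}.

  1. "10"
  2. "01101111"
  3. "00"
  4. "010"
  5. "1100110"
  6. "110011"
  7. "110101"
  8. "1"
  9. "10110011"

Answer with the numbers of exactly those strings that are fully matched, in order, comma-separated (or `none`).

4, 6, 7, 8, 9

1 → no match
2 → no match
3 → no match
4 → match
5 → no match
6 → match
7 → match
8 → match
9 → match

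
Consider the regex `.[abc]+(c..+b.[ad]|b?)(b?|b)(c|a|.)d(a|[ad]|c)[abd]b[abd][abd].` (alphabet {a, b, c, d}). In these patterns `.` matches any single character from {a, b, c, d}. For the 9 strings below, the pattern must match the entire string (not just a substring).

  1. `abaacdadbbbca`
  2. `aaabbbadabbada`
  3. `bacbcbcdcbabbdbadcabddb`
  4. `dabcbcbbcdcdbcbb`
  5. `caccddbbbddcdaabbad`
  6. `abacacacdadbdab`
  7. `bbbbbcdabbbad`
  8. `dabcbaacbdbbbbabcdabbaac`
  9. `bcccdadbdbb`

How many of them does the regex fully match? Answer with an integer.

1 → no match
2 → match
3 → match
4 → no match
5 → match
6 → match
7 → match
8 → match
9 → match
Total matched: 7

7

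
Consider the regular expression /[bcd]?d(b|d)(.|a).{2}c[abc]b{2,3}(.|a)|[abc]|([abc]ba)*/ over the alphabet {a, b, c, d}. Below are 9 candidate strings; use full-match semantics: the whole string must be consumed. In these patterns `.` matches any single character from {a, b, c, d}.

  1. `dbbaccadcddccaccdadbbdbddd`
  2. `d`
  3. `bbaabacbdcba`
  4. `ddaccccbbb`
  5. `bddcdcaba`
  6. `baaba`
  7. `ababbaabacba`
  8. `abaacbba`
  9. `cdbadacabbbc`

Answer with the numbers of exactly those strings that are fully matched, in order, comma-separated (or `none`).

4, 7, 9

1 → no match
2. `d` → no match
3. `bbaabacbdcba` → no match
4. `ddaccccbbb` → match
5. `bddcdcaba` → no match
6. `baaba` → no match
7. `ababbaabacba` → match
8. `abaacbba` → no match
9. `cdbadacabbbc` → match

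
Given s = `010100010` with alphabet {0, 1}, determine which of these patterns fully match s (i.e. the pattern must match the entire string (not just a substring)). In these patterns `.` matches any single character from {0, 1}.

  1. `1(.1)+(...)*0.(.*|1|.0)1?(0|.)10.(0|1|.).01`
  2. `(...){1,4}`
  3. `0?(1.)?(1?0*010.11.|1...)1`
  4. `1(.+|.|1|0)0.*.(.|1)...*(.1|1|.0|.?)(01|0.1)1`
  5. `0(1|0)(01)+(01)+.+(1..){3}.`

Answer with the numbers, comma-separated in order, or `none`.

1 → no match — must start with `1`
2 → match
3 → no match — must end with `1`
4 → no match — must start with `1`
5 → no match

2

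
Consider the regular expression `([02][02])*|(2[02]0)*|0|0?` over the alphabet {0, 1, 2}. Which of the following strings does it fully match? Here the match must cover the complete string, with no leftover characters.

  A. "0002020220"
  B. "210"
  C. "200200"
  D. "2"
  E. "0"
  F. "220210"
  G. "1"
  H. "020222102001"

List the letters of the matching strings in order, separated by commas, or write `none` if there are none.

A. "0002020220" → match
B. "210" → no match
C. "200200" → match
D. "2" → no match
E. "0" → match
F. "220210" → no match
G. "1" → no match
H. "020222102001" → no match

A, C, E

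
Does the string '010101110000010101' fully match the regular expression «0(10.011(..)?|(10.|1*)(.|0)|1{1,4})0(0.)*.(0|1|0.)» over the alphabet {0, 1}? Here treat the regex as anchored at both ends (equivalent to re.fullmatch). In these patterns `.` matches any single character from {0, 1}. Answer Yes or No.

Yes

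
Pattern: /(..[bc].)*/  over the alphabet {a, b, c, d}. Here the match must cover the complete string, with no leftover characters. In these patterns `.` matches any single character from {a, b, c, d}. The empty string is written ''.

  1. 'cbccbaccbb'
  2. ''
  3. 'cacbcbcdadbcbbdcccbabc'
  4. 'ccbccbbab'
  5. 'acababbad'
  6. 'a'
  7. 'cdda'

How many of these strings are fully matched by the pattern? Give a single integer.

1. 'cbccbaccbb' → no match
2. '' → match
3 → no match
4. 'ccbccbbab' → no match
5. 'acababbad' → no match
6. 'a' → no match
7. 'cdda' → no match
Total matched: 1

1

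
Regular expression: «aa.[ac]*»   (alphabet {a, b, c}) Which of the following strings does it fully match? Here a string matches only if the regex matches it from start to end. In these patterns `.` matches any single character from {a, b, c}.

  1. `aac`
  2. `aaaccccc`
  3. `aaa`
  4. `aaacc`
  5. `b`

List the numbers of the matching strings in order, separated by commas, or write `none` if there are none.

1 → match
2 → match
3 → match
4 → match
5 → no match — must start with `aa`

1, 2, 3, 4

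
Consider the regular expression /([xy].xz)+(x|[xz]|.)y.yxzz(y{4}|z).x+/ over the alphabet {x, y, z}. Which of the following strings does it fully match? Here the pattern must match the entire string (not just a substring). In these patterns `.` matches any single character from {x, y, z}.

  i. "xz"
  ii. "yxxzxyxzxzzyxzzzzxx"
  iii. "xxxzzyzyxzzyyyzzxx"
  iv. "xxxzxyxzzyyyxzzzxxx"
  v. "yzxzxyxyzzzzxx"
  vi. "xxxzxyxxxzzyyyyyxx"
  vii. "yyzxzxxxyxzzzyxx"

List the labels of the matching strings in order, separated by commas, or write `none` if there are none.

iv

i → no match — must end with "x"
ii → no match
iii → no match
iv → match
v → no match
vi → no match
vii → no match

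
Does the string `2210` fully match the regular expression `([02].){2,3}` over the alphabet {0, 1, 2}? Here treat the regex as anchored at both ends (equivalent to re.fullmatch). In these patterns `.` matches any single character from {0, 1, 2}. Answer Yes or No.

No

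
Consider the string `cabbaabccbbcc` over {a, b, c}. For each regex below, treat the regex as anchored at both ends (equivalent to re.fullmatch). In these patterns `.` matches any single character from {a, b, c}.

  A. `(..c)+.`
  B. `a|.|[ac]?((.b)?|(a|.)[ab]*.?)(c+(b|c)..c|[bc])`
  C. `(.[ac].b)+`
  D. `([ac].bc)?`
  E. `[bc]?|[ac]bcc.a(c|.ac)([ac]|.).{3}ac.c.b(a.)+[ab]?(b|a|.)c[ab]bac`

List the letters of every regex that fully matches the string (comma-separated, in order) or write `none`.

B

A → no match
B → match
C → no match — must end with `b`
D → no match
E → no match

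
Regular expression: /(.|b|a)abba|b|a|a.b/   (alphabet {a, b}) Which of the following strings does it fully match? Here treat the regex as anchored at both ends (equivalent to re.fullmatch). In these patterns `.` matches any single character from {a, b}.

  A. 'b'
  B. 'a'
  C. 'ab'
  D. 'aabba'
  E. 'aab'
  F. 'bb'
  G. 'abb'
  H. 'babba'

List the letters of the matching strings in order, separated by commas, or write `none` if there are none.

A, B, D, E, G, H

A. 'b' → match
B. 'a' → match
C. 'ab' → no match
D. 'aabba' → match
E. 'aab' → match
F. 'bb' → no match
G. 'abb' → match
H. 'babba' → match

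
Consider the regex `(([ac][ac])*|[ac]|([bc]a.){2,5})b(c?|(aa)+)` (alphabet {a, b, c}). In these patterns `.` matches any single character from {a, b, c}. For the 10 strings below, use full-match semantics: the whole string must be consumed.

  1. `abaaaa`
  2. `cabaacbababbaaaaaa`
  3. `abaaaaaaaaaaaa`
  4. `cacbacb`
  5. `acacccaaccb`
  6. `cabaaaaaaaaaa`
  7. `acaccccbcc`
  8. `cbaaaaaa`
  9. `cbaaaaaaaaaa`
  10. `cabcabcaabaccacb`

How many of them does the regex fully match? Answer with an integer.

8

1 → match
2 → no match
3 → match
4 → match
5 → match
6 → match
7 → no match
8 → match
9 → match
10 → match
Total matched: 8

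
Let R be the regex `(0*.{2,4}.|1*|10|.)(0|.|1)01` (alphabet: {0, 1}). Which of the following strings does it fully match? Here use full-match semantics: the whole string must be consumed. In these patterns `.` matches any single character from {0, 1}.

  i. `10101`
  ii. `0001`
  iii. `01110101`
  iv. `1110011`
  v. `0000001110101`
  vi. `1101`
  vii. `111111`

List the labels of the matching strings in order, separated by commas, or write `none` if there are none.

i, ii, iii, v, vi

i. `10101` → match
ii. `0001` → match
iii. `01110101` → match
iv. `1110011` → no match — must end with `01`
v → match
vi. `1101` → match
vii. `111111` → no match — must end with `01`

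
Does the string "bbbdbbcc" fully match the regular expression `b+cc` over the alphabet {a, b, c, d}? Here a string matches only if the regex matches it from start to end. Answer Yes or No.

No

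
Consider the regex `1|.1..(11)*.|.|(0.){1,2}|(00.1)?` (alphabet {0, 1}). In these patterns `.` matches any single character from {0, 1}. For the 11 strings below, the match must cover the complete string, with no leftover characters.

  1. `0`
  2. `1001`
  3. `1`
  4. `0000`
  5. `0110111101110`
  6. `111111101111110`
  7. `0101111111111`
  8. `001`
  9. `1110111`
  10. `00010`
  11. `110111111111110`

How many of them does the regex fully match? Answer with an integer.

1. `0` → match
2. `1001` → no match
3. `1` → match
4. `0000` → match
5 → no match
6 → no match
7 → match
8. `001` → no match
9. `1110111` → match
10. `00010` → no match
11 → match
Total matched: 6

6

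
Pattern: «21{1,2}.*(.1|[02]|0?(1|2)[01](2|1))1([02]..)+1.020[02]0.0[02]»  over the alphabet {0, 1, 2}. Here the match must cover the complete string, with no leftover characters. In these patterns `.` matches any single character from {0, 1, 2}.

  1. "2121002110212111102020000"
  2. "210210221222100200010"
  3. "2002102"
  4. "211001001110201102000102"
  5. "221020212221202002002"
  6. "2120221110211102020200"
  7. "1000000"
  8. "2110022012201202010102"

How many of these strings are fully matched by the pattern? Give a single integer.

1 → match
2 → no match
3 → no match — must start with "21"
4 → match
5 → no match — must start with "21"
6 → match
7 → no match — must start with "21"
8 → no match
Total matched: 3

3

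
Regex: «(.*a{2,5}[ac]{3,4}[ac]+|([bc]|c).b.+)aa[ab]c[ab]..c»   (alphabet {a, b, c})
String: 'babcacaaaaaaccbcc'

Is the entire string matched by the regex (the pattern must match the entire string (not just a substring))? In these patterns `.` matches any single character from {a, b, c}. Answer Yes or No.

No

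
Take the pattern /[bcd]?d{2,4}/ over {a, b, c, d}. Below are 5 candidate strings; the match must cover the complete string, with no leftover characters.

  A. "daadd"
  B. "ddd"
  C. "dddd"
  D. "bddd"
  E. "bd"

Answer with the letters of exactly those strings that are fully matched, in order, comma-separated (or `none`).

B, C, D

A → no match
B → match
C → match
D → match
E → no match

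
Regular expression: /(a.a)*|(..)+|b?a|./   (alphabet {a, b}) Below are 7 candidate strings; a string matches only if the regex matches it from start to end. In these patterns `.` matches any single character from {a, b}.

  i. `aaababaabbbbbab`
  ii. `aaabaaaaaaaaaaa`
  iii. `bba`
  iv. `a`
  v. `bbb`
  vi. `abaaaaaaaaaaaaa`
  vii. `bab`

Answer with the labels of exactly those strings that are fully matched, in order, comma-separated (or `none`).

iv, vi

i → no match
ii → no match
iii → no match
iv → match
v → no match
vi → match
vii → no match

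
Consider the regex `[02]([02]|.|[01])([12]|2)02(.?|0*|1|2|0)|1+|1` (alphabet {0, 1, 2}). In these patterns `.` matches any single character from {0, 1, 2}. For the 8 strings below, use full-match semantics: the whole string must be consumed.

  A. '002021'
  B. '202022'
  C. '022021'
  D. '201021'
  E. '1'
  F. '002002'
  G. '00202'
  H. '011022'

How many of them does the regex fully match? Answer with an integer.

A. '002021' → match
B. '202022' → match
C. '022021' → match
D. '201021' → match
E. '1' → match
F. '002002' → no match
G. '00202' → match
H. '011022' → match
Total matched: 7

7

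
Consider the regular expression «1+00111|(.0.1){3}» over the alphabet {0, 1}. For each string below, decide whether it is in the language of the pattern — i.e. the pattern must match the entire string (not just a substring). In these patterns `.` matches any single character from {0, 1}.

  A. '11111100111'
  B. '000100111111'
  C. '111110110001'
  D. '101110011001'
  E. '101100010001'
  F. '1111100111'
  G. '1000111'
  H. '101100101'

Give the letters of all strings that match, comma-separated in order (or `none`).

A, D, E, F

A → match
B → no match
C → no match
D → match
E → match
F → match
G → no match
H → no match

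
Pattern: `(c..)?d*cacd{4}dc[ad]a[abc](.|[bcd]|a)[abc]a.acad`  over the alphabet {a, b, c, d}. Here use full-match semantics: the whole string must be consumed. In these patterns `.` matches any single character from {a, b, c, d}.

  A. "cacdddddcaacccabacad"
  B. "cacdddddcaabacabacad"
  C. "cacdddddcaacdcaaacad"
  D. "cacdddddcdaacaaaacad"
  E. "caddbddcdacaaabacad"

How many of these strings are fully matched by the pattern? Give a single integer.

4

A → match
B → match
C → match
D → match
E → no match
Total matched: 4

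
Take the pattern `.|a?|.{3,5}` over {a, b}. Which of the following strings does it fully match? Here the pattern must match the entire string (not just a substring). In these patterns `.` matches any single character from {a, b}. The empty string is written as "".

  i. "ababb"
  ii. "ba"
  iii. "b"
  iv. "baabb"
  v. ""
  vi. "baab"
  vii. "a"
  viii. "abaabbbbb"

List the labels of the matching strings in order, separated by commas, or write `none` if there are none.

i, iii, iv, v, vi, vii

i → match
ii → no match
iii → match
iv → match
v → match
vi → match
vii → match
viii → no match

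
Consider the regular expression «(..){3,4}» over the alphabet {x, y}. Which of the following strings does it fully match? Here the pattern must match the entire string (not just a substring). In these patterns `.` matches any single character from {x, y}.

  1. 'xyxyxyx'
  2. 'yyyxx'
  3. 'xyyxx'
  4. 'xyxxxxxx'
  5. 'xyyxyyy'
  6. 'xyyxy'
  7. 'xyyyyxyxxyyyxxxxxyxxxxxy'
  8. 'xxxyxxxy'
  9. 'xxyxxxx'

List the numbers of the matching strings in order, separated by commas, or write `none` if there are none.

1 → no match
2 → no match
3 → no match
4 → match
5 → no match
6 → no match
7 → no match
8 → match
9 → no match

4, 8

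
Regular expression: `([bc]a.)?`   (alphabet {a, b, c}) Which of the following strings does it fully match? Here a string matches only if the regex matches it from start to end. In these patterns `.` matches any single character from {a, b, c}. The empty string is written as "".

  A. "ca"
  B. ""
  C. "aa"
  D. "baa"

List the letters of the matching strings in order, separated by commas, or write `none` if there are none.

A → no match
B → match
C → no match
D → match

B, D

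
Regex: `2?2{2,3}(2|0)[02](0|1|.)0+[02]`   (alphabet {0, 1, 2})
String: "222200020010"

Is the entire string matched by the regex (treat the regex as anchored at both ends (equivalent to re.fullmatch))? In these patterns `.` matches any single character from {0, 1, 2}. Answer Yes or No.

No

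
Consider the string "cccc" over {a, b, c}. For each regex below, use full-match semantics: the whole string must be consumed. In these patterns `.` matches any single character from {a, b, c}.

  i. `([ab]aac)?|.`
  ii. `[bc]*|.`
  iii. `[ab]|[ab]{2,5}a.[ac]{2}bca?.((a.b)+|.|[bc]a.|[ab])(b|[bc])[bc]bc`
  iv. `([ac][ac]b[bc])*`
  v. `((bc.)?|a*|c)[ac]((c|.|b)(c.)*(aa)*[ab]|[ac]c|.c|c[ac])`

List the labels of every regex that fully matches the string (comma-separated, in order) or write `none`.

ii, v

i → no match
ii → match
iii → no match
iv → no match
v → match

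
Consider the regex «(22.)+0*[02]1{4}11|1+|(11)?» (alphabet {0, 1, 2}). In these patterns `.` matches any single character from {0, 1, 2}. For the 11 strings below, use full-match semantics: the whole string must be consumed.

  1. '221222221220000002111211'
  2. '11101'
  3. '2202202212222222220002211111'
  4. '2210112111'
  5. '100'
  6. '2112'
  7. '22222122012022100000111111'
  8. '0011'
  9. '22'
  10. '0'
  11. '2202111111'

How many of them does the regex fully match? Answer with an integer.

1 → no match
2 → no match
3 → no match
4 → no match
5 → no match
6 → no match
7 → no match
8 → no match
9 → no match
10 → no match
11 → match
Total matched: 1

1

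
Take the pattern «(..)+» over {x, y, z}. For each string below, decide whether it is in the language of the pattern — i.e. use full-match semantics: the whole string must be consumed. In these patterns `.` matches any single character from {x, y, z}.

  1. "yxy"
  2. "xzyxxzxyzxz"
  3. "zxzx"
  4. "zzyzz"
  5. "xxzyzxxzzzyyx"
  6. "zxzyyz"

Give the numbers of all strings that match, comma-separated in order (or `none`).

1 → no match
2 → no match
3 → match
4 → no match
5 → no match
6 → match

3, 6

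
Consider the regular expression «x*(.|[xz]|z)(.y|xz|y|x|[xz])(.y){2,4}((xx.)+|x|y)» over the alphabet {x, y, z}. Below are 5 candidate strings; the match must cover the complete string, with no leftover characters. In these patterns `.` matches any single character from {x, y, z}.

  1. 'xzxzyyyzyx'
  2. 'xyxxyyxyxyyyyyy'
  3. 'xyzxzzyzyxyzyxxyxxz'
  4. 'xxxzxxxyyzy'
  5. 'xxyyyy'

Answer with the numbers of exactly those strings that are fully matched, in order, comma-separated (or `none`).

1

1 → match
2 → no match
3 → no match
4 → no match
5 → no match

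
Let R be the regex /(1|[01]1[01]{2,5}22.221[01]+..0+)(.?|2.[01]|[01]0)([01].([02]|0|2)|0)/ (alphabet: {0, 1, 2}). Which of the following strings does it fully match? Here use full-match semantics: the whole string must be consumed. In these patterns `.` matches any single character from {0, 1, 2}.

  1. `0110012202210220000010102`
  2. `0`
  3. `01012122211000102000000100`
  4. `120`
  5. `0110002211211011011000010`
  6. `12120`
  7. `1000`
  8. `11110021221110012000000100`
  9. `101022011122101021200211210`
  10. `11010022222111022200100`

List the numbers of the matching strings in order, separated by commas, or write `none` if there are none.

1 → match
2 → no match
3 → no match
4 → match
5 → no match
6 → match
7 → match
8 → no match
9 → no match
10 → no match

1, 4, 6, 7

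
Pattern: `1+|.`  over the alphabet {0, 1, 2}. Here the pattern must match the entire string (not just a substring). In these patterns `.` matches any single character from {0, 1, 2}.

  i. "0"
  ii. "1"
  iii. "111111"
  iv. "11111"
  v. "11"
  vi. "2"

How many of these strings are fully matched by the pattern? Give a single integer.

6

i → match
ii → match
iii → match
iv → match
v → match
vi → match
Total matched: 6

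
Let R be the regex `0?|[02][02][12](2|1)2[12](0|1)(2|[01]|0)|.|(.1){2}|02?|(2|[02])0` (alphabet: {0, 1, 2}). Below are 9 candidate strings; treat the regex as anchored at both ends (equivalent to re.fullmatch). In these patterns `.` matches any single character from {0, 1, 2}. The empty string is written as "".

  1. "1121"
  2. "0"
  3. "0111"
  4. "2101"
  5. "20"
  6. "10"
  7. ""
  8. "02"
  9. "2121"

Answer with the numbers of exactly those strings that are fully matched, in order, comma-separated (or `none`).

1, 2, 3, 4, 5, 7, 8, 9

1. "1121" → match
2. "0" → match
3. "0111" → match
4. "2101" → match
5. "20" → match
6. "10" → no match
7. "" → match
8. "02" → match
9. "2121" → match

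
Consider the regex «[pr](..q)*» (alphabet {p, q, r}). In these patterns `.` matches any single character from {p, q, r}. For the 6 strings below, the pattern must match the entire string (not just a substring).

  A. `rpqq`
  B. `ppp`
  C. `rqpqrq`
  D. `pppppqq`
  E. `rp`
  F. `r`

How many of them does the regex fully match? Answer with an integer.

2

A → match
B → no match
C → no match
D → no match
E → no match
F → match
Total matched: 2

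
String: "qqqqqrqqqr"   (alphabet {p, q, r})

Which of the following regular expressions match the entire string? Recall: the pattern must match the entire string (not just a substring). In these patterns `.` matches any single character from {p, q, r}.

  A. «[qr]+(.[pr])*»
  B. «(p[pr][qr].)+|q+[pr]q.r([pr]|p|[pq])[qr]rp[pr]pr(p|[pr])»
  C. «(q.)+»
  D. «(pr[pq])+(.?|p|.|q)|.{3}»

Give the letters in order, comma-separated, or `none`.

A, C

A → match
B → no match
C → match
D → no match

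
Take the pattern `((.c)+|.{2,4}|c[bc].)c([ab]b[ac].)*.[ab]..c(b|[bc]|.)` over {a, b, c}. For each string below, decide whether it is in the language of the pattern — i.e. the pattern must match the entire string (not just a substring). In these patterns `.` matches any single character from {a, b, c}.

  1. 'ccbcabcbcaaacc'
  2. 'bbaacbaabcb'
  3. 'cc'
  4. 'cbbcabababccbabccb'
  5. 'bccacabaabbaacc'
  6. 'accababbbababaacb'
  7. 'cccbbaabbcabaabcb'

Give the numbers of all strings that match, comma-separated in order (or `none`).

1 → match
2. 'bbaacbaabcb' → match
3. 'cc' → no match
4 → match
5 → match
6 → match
7 → match

1, 2, 4, 5, 6, 7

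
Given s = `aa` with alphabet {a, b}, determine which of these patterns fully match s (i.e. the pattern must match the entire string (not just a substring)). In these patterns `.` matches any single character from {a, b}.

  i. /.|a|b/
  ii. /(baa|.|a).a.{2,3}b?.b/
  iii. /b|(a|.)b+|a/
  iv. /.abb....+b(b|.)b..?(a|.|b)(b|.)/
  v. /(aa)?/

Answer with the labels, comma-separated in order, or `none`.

v

i → no match
ii → no match — must end with `b`
iii → no match
iv → no match
v → match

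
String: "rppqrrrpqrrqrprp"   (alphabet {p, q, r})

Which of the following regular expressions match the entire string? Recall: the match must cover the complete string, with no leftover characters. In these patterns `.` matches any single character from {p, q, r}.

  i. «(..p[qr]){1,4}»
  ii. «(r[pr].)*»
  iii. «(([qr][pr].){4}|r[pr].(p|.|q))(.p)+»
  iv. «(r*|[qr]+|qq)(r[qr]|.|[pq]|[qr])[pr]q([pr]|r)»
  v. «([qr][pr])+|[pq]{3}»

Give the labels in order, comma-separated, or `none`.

iii

i → no match
ii → no match
iii → match
iv → no match
v → no match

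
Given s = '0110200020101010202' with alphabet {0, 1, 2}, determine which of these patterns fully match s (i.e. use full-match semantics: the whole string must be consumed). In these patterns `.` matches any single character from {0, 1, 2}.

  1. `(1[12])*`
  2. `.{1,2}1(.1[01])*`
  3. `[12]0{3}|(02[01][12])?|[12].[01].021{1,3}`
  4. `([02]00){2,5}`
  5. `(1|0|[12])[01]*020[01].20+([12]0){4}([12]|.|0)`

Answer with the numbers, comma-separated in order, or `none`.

5

1 → no match
2 → no match
3 → no match
4 → no match — must end with '00'
5 → match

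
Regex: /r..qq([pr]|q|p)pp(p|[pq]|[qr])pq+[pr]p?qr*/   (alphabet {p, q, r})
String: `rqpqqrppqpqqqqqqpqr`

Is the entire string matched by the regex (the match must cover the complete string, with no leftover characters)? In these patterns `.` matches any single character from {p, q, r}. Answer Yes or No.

Yes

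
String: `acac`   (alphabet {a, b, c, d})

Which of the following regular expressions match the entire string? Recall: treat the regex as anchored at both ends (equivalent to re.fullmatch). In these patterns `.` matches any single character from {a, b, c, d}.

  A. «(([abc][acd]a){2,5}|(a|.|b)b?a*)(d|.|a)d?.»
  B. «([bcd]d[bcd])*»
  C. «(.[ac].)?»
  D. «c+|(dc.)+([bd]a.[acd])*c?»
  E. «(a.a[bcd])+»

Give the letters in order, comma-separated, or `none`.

A → no match
B → no match
C → no match
D → no match
E → match

E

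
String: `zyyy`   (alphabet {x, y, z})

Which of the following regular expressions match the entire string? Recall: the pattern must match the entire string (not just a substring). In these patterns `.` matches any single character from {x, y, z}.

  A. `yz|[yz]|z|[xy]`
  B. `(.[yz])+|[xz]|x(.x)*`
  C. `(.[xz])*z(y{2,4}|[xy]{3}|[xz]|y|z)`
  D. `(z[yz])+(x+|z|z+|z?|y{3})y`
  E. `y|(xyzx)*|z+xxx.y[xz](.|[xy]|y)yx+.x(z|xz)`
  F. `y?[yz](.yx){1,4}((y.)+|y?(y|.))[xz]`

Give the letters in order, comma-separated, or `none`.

B, C

A → no match
B → match
C → match
D → no match
E → no match
F → no match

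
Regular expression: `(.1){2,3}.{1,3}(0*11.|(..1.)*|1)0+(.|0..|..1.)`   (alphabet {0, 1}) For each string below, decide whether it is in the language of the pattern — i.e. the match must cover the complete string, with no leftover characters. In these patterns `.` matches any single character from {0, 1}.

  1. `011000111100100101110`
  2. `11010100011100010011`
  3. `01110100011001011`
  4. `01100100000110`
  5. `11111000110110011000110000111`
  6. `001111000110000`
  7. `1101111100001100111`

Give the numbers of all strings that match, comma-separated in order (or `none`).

1 → no match
2 → no match
3 → match
4 → no match
5 → match
6 → no match
7 → no match

3, 5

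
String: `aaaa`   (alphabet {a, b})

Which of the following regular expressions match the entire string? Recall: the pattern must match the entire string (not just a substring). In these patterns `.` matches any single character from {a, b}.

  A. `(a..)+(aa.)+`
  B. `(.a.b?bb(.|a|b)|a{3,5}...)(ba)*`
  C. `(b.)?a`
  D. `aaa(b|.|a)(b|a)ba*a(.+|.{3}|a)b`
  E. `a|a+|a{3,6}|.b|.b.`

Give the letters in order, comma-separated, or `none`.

A → no match
B → no match
C → no match
D → no match — must end with `b`
E → match

E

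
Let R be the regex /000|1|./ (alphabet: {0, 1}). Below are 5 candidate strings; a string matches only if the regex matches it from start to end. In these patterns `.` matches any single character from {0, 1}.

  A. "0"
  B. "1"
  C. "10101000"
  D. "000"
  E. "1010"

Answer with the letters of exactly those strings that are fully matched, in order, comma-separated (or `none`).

A → match
B → match
C → no match
D → match
E → no match

A, B, D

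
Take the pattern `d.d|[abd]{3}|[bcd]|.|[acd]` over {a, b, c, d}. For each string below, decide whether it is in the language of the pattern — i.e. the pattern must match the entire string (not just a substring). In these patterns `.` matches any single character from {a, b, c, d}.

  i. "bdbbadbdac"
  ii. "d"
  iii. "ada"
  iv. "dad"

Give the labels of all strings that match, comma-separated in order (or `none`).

i → no match
ii → match
iii → match
iv → match

ii, iii, iv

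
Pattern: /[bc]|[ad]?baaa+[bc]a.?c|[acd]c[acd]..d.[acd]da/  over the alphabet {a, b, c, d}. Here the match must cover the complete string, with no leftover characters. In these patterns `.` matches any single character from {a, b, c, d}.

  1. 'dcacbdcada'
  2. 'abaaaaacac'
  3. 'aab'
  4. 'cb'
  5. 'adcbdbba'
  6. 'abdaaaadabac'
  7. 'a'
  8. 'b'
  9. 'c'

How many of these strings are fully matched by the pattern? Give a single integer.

1 → match
2 → match
3 → no match
4 → no match
5 → no match
6 → no match
7 → no match
8 → match
9 → match
Total matched: 4

4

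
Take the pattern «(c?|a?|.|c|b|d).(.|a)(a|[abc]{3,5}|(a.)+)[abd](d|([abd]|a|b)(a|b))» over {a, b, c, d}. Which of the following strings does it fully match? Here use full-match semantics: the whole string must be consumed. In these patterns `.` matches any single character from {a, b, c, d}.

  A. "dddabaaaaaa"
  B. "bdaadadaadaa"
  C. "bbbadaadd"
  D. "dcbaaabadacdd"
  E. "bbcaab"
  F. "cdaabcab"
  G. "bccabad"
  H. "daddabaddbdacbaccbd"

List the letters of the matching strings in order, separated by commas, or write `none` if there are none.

A → match
B → match
C → match
D → match
E → no match
F → no match
G → match
H → no match

A, B, C, D, G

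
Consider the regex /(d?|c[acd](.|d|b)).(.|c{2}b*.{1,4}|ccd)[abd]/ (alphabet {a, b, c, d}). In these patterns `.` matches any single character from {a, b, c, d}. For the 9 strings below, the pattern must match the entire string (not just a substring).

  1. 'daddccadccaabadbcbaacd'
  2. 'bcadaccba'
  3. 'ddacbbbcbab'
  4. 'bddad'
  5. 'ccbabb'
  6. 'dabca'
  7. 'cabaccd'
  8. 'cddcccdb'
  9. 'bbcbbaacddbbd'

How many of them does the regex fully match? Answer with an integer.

1 → no match
2 → no match
3 → no match
4 → no match
5 → match
6 → no match
7 → no match
8 → match
9 → no match
Total matched: 2

2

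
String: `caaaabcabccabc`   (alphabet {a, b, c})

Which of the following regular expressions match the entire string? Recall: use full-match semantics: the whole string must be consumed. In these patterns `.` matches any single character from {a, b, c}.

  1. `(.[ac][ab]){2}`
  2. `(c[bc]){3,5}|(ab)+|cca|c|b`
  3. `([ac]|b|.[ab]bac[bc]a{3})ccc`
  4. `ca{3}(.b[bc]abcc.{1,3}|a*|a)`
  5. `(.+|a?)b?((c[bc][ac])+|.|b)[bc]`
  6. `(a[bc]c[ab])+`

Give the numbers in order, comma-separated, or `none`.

4, 5

1 → no match
2 → no match
3 → no match — must end with `ccc`
4 → match
5 → match
6 → no match — must start with `a`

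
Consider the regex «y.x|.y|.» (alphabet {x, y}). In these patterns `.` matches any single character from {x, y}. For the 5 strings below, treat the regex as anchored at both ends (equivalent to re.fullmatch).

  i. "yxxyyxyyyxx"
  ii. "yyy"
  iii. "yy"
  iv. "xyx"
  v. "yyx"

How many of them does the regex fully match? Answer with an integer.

i. "yxxyyxyyyxx" → no match
ii. "yyy" → no match
iii. "yy" → match
iv. "xyx" → no match
v. "yyx" → match
Total matched: 2

2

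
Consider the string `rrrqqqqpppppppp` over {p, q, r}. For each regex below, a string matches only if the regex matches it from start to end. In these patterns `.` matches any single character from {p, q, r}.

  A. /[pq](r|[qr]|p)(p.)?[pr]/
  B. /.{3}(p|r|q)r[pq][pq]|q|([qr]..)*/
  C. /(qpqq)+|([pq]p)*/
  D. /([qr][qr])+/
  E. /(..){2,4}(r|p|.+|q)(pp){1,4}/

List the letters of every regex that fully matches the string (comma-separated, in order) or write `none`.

E

A → no match
B → no match
C → no match
D → no match
E → match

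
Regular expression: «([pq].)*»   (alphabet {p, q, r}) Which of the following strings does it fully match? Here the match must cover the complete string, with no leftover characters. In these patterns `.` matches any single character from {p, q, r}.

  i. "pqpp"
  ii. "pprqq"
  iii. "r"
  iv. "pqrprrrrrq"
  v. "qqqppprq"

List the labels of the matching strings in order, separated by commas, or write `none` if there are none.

i

i → match
ii → no match
iii → no match
iv → no match
v → no match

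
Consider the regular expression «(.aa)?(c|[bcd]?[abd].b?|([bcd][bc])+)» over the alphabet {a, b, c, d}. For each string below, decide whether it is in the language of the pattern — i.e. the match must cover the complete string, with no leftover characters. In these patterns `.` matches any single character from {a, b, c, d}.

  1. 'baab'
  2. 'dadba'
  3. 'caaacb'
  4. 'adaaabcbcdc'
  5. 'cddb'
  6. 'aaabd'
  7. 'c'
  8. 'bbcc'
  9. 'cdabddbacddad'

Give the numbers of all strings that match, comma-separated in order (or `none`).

1, 3, 5, 6, 7, 8

1. 'baab' → match
2. 'dadba' → no match
3. 'caaacb' → match
4. 'adaaabcbcdc' → no match
5. 'cddb' → match
6. 'aaabd' → match
7. 'c' → match
8. 'bbcc' → match
9 → no match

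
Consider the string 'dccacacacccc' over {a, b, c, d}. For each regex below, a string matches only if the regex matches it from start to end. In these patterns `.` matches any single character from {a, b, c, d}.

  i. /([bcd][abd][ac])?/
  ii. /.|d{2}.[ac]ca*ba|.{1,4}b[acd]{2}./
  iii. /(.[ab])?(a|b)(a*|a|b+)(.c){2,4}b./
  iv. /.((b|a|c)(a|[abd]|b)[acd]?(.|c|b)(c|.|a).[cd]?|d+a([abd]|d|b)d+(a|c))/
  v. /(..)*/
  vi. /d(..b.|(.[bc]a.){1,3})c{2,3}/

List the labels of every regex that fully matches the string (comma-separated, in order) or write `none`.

i → no match
ii → no match
iii → no match
iv → no match
v → match
vi → match

v, vi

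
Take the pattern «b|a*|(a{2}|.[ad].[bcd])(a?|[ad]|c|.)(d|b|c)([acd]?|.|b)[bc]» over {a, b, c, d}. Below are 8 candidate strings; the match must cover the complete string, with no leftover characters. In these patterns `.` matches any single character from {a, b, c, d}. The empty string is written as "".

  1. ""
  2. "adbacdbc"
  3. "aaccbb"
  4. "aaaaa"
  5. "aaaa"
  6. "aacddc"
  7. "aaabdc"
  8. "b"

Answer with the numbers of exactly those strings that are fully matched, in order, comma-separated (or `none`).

1, 3, 4, 5, 6, 7, 8

1 → match
2 → no match
3 → match
4 → match
5 → match
6 → match
7 → match
8 → match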